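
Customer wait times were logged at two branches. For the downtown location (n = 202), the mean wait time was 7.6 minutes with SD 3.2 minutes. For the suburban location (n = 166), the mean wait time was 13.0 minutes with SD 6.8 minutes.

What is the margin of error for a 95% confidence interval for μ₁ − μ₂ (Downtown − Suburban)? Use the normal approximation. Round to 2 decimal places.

1.12

SE₁ = s₁/√n₁ = 3.2/√202 = 0.2252; SE₂ = 6.8/√166 = 0.5278.
Independent samples, unequal variances: SE_diff = √(SE₁² + SE₂²) = √(0.05071504 + 0.27857284) = 0.5738.
z* = 1.960, so margin of error = 1.960 × 0.5738 = 1.1246.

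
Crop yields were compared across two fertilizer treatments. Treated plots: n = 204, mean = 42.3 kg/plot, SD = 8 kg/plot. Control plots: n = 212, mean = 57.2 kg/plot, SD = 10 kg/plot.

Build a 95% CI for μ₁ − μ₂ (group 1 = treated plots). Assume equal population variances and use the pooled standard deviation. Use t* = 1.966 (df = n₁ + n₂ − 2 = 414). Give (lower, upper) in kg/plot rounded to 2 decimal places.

(-16.65, -13.15)

Pooled variance s_p² = [203·8² + 211·10²] / (204+212−2) = 82.3478, so s_p = 9.0746.
SE_diff = s_p·√(1/n₁ + 1/n₂) = 9.0746·√(1/204 + 1/212) = 0.8900.
t* = 1.966; margin = 1.966 × 0.8900 = 1.7497.
Difference = 42.3 − 57.2 = -14.9000.
-14.9000 ± 1.7497 → (-16.65, -13.15).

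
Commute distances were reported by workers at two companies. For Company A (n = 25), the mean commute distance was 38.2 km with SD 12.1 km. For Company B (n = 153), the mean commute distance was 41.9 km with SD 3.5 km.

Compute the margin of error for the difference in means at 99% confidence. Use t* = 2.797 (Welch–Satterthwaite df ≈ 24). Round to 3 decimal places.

Standard errors of each mean: 12.1/√25 = 2.4200 and 3.5/√153 = 0.2830.
SE(x̄₁ − x̄₂) = √(2.4200² + 0.2830²) = 2.4365 for independent samples with unequal variances.
With t* = 2.797, the margin is 2.797 × 2.4365 = 6.8149.

6.815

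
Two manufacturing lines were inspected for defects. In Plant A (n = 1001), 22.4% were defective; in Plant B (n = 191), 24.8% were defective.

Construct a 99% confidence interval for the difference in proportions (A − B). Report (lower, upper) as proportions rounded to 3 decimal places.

(-0.111, 0.063)

Each SE is √(p̂(1−p̂)/n): √(0.2240·0.7760/1001) = 0.01318 and √(0.2480·0.7520/191) = 0.03125.
SE(p̂₁ − p̂₂) = √(SE₁² + SE₂²) = √(0.0001737124 + 0.0009765625) = 0.03392, since the two samples are independent.
At 99% confidence z* = 2.576; margin = 2.576 × 0.03392 = 0.08738.
The difference is 0.2240 − 0.2480 = -0.0240, so the interval is -0.0240 ± 0.08738 = (-0.111, 0.063).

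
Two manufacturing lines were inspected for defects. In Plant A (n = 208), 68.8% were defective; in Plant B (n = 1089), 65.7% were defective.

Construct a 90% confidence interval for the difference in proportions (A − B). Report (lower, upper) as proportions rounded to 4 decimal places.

(-0.0269, 0.0889)

Each SE is √(p̂(1−p̂)/n): √(0.6880·0.3120/208) = 0.03212 and √(0.6570·0.3430/1089) = 0.01439.
SE(p̂₁ − p̂₂) = √(SE₁² + SE₂²) = √(0.0010316944 + 0.0002070721) = 0.03520, since the two samples are independent.
At 90% confidence z* = 1.645; margin = 1.645 × 0.03520 = 0.05790.
The difference is 0.6880 − 0.6570 = 0.0310, so the interval is 0.0310 ± 0.05790 = (-0.0269, 0.0889).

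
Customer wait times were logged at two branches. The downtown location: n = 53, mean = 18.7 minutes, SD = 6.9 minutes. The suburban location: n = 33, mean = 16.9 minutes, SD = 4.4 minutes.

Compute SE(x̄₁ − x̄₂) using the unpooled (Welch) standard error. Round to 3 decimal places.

SE₁ = s₁/√n₁ = 6.9/√53 = 0.9478; SE₂ = 4.4/√33 = 0.7659.
Independent samples, unequal variances: SE_diff = √(SE₁² + SE₂²) = √(0.89832484 + 0.58660281) = 1.2186.

1.219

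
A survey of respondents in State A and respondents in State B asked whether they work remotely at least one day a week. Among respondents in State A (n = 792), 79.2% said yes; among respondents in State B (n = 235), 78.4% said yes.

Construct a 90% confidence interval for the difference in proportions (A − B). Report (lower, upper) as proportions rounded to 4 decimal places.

Each SE is √(p̂(1−p̂)/n): √(0.7920·0.2080/792) = 0.01442 and √(0.7840·0.2160/235) = 0.02684.
SE(p̂₁ − p̂₂) = √(SE₁² + SE₂²) = √(0.0002079364 + 0.0007203856) = 0.03047, since the two samples are independent.
At 90% confidence z* = 1.645; margin = 1.645 × 0.03047 = 0.05012.
The difference is 0.7920 − 0.7840 = 0.0080, so the interval is 0.0080 ± 0.05012 = (-0.0421, 0.0581).

(-0.0421, 0.0581)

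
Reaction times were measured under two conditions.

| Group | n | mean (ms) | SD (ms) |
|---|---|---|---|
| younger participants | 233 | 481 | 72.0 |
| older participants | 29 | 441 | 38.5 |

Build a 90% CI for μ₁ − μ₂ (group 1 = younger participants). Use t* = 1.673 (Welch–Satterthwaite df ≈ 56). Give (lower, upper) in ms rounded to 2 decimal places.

(25.67, 54.33)

Per-group SEs: s₁/√n₁ = 72.0/√233 = 4.7169, s₂/√n₂ = 38.5/√29 = 7.1493.
Unpooled SE of the difference: √(22.24914561 + 51.11249049) = 8.5651.
Margin of error = t* · SE = 1.673 × 8.5651 = 14.3294.
x̄₁ − x̄₂ = 481 − 441 = 40.0000.
CI: 40.0000 ± 14.3294 = (25.67, 54.33).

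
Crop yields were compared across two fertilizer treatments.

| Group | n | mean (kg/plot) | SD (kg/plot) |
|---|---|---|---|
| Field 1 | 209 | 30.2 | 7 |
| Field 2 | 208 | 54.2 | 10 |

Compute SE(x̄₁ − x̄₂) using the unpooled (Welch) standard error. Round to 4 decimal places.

Per-group SEs: s₁/√n₁ = 7/√209 = 0.4842, s₂/√n₂ = 10/√208 = 0.6934.
Unpooled SE of the difference: √(0.23444964 + 0.48080356) = 0.8457.

0.8457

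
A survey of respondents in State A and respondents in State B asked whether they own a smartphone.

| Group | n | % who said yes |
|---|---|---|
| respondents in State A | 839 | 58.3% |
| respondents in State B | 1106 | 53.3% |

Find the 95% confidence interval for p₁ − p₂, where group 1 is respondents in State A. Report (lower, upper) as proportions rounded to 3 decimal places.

Each SE is √(p̂(1−p̂)/n): √(0.5830·0.4170/839) = 0.01702 and √(0.5330·0.4670/1106) = 0.01500.
SE(p̂₁ − p̂₂) = √(SE₁² + SE₂²) = √(0.0002896804 + 0.000225) = 0.02269, since the two samples are independent.
At 95% confidence z* = 1.960; margin = 1.960 × 0.02269 = 0.04447.
The difference is 0.5830 − 0.5330 = 0.0500, so the interval is 0.0500 ± 0.04447 = (0.006, 0.094).

(0.006, 0.094)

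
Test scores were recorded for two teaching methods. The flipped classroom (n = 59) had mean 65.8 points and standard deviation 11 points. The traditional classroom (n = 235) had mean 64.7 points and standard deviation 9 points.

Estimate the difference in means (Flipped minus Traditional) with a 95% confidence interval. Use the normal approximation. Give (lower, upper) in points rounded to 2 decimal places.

(-1.93, 4.13)

SE₁ = s₁/√n₁ = 11/√59 = 1.4321; SE₂ = 9/√235 = 0.5871.
Independent samples, unequal variances: SE_diff = √(SE₁² + SE₂²) = √(2.05091041 + 0.34468641) = 1.5478.
z* = 1.960, so margin of error = 1.960 × 1.5478 = 3.0337.
Difference in means = 65.8 − 64.7 = 1.1000.
1.1000 ± 3.0337 → (-1.93, 4.13).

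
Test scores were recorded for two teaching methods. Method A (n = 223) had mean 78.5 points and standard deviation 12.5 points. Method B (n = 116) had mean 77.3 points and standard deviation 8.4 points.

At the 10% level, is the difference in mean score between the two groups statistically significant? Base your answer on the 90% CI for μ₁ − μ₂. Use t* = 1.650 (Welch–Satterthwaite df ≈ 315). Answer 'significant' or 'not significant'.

Standard errors of each mean: 12.5/√223 = 0.8371 and 8.4/√116 = 0.7799.
SE(x̄₁ − x̄₂) = √(0.8371² + 0.7799²) = 1.1441 for independent samples with unequal variances.
With t* = 1.650, the margin is 1.650 × 1.1441 = 1.8878.
x̄₁ − x̄₂ = 78.5 − 77.3 = 1.2000; the interval is 1.2000 ± 1.8878 = (-0.6878, 3.0878).
The interval (-0.6878, 3.0878) contains 0, so the difference is not significant.

not significant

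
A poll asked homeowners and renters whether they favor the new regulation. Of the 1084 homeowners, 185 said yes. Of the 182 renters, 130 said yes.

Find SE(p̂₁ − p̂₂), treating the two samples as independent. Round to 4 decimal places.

Sample proportions: 185/1084 = 0.1707, 130/182 = 0.7143.
Each SE is √(p̂(1−p̂)/n): √(0.1707·0.8293/1084) = 0.01143 and √(0.7143·0.2857/182) = 0.03349.
SE(p̂₁ − p̂₂) = √(SE₁² + SE₂²) = √(0.0001306449 + 0.0011215801) = 0.03539, since the two samples are independent.

0.0354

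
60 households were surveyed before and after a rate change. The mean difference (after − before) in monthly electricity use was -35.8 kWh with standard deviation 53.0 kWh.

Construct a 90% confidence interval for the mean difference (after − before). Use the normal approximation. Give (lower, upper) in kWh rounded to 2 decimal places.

(-47.06, -24.54)

Paired design: SE = s_d/√n = 53.0/√60 = 6.8423.
z* = 1.645; margin of error = 1.645 × 6.8423 = 11.2556.
-35.8 ± 11.2556 → (-47.06, -24.54).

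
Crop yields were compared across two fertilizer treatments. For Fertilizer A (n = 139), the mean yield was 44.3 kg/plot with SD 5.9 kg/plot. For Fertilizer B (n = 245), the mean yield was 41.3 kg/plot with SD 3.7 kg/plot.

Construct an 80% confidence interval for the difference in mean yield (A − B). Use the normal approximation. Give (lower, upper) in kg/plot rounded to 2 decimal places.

Standard errors of each mean: 5.9/√139 = 0.5004 and 3.7/√245 = 0.2364.
SE(x̄₁ − x̄₂) = √(0.5004² + 0.2364²) = 0.5534 for independent samples with unequal variances.
With z* = 1.282, the margin is 1.282 × 0.5534 = 0.7095.
x̄₁ − x̄₂ = 44.3 − 41.3 = 3.0000; the interval is 3.0000 ± 0.7095 = (2.29, 3.71).

(2.29, 3.71)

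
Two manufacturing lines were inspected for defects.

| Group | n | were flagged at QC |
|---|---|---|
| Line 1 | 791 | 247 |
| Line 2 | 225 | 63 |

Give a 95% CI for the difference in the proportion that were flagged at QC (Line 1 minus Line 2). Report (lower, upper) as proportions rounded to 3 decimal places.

p̂₁ = 247/791 = 0.3123 and p̂₂ = 63/225 = 0.2800.
SE₁ = √(p̂₁(1−p̂₁)/n₁) = √(0.3123·0.6877/791) = 0.01648; SE₂ = √(0.2800·0.7200/225) = 0.02993.
Independent samples: SE of the difference = √(SE₁² + SE₂²) = √(0.0002715904 + 0.0008958049) = 0.03417.
z* for 95% confidence is 1.960, so the margin of error is 1.960 × 0.03417 = 0.06697.
Point estimate p̂₁ − p̂₂ = 0.3123 − 0.2800 = 0.0323.
0.0323 ± 0.06697 → (-0.035, 0.099).

(-0.035, 0.099)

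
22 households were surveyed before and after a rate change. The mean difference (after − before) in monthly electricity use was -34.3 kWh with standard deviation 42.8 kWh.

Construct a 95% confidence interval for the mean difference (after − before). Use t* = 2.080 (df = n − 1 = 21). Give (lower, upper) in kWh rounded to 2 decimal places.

(-53.28, -15.32)

This is a matched-pairs design, so SE = s_d/√n = 42.8/√22 = 9.1250.
Margin = 2.080 × 9.1250 = 18.9800; the interval is -34.3 ± 18.9800 = (-53.28, -15.32).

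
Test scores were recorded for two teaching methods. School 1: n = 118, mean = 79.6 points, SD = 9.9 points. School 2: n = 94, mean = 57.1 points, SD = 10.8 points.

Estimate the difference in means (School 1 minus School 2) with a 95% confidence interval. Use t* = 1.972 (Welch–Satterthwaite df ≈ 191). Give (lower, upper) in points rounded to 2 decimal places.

SE₁ = s₁/√n₁ = 9.9/√118 = 0.9114; SE₂ = 10.8/√94 = 1.1139.
Independent samples, unequal variances: SE_diff = √(SE₁² + SE₂²) = √(0.83064996 + 1.24077321) = 1.4392.
t* = 1.972, so margin of error = 1.972 × 1.4392 = 2.8381.
Difference in means = 79.6 − 57.1 = 22.5000.
22.5000 ± 2.8381 → (19.66, 25.34).

(19.66, 25.34)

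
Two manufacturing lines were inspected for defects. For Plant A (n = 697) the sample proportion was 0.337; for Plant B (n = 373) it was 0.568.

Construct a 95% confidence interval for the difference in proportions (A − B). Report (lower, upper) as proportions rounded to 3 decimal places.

The two standard errors are √(0.3370×0.6630/697) = 0.01790 and √(0.5680×0.4320/373) = 0.02565.
Because the samples are independent, SE_diff = √(0.01790² + 0.02565²) = 0.03128.
Using z* = 1.960 for 95%, ME = 1.960 × 0.03128 = 0.06131.
p̂₁ − p̂₂ = -0.2310; interval -0.2310 ± 0.06131 gives (-0.292, -0.170).

(-0.292, -0.170)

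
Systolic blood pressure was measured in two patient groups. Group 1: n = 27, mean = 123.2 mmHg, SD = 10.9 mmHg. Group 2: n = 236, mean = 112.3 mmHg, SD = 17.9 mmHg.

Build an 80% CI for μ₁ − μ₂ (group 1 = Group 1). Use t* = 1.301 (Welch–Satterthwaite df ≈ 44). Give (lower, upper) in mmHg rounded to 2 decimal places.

(7.78, 14.02)

Per-group SEs: s₁/√n₁ = 10.9/√27 = 2.0977, s₂/√n₂ = 17.9/√236 = 1.1652.
Unpooled SE of the difference: √(4.40034529 + 1.35769104) = 2.3996.
Margin of error = t* · SE = 1.301 × 2.3996 = 3.1219.
x̄₁ − x̄₂ = 123.2 − 112.3 = 10.9000.
CI: 10.9000 ± 3.1219 = (7.78, 14.02).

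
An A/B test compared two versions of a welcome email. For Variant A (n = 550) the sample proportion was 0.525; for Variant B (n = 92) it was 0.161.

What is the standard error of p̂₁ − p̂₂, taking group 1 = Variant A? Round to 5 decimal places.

Each SE is √(p̂(1−p̂)/n): √(0.5250·0.4750/550) = 0.02129 and √(0.1610·0.8390/92) = 0.03832.
SE(p̂₁ − p̂₂) = √(SE₁² + SE₂²) = √(0.0004532641 + 0.0014684224) = 0.04384, since the two samples are independent.

0.04384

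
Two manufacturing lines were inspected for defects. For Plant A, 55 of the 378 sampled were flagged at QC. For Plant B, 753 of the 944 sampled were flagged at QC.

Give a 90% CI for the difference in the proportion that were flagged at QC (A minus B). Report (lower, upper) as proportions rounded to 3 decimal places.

(-0.689, -0.615)

p̂₁ = 55/378 = 0.1455 and p̂₂ = 753/944 = 0.7977.
SE₁ = √(p̂₁(1−p̂₁)/n₁) = √(0.1455·0.8545/378) = 0.01814; SE₂ = √(0.7977·0.2023/944) = 0.01307.
Independent samples: SE of the difference = √(SE₁² + SE₂²) = √(0.0003290596 + 0.0001708249) = 0.02236.
z* for 90% confidence is 1.645, so the margin of error is 1.645 × 0.02236 = 0.03678.
Point estimate p̂₁ − p̂₂ = 0.1455 − 0.7977 = -0.6522.
-0.6522 ± 0.03678 → (-0.689, -0.615).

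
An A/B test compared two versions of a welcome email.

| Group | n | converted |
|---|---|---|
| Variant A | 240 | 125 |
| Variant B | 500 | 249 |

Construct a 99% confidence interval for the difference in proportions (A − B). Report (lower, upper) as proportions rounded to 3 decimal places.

(-0.078, 0.124)

Sample proportions: 125/240 = 0.5208, 249/500 = 0.4980.
Each SE is √(p̂(1−p̂)/n): √(0.5208·0.4792/240) = 0.03225 and √(0.4980·0.5020/500) = 0.02236.
SE(p̂₁ − p̂₂) = √(SE₁² + SE₂²) = √(0.0010400625 + 0.0004999696) = 0.03924, since the two samples are independent.
At 99% confidence z* = 2.576; margin = 2.576 × 0.03924 = 0.10108.
The difference is 0.5208 − 0.4980 = 0.0228, so the interval is 0.0228 ± 0.10108 = (-0.078, 0.124).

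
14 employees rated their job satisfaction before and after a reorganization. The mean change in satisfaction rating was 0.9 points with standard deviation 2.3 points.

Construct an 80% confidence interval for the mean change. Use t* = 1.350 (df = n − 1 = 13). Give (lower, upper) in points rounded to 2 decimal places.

This is a matched-pairs design, so SE = s_d/√n = 2.3/√14 = 0.6147.
Margin = 1.350 × 0.6147 = 0.8298; the interval is 0.9 ± 0.8298 = (0.07, 1.73).

(0.07, 1.73)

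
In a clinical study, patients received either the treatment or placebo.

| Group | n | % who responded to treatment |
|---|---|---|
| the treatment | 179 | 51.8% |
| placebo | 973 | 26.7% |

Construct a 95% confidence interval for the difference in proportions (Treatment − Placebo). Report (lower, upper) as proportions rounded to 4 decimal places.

The two standard errors are √(0.5180×0.4820/179) = 0.03735 and √(0.2670×0.7330/973) = 0.01418.
Because the samples are independent, SE_diff = √(0.03735² + 0.01418²) = 0.03995.
Using z* = 1.960 for 95%, ME = 1.960 × 0.03995 = 0.07830.
p̂₁ − p̂₂ = 0.2510; interval 0.2510 ± 0.07830 gives (0.1727, 0.3293).

(0.1727, 0.3293)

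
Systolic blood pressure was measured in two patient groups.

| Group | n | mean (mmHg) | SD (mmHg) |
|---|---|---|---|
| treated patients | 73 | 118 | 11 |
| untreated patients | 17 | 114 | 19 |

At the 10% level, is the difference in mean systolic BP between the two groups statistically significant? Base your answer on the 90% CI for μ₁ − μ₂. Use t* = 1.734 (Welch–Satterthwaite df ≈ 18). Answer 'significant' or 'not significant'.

Standard errors of each mean: 11/√73 = 1.2875 and 19/√17 = 4.6082.
SE(x̄₁ − x̄₂) = √(1.2875² + 4.6082²) = 4.7847 for independent samples with unequal variances.
With t* = 1.734, the margin is 1.734 × 4.7847 = 8.2967.
x̄₁ − x̄₂ = 118 − 114 = 4.0000; the interval is 4.0000 ± 8.2967 = (-4.2967, 12.2967).
The interval (-4.2967, 12.2967) contains 0, so the difference is not significant.

not significant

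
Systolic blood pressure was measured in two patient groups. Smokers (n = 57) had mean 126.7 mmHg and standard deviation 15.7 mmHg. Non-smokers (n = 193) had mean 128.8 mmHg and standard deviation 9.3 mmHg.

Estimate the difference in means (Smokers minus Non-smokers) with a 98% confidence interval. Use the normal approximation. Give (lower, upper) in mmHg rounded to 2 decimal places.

Per-group SEs: s₁/√n₁ = 15.7/√57 = 2.0795, s₂/√n₂ = 9.3/√193 = 0.6694.
Unpooled SE of the difference: √(4.32432025 + 0.44809636) = 2.1846.
Margin of error = z* · SE = 2.326 × 2.1846 = 5.0814.
x̄₁ − x̄₂ = 126.7 − 128.8 = -2.1000.
CI: -2.1000 ± 5.0814 = (-7.18, 2.98).

(-7.18, 2.98)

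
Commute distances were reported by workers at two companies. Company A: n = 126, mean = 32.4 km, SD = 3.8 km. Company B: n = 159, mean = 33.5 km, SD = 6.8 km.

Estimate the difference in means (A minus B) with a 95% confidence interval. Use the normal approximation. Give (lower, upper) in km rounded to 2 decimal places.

(-2.35, 0.15)

Per-group SEs: s₁/√n₁ = 3.8/√126 = 0.3385, s₂/√n₂ = 6.8/√159 = 0.5393.
Unpooled SE of the difference: √(0.11458225 + 0.29084449) = 0.6367.
Margin of error = z* · SE = 1.960 × 0.6367 = 1.2479.
x̄₁ − x̄₂ = 32.4 − 33.5 = -1.1000.
CI: -1.1000 ± 1.2479 = (-2.35, 0.15).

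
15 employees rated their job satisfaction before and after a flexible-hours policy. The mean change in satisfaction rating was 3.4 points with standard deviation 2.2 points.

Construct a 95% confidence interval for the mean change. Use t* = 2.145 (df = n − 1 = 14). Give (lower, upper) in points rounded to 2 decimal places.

(2.18, 4.62)

Paired design: SE = s_d/√n = 2.2/√15 = 0.5680.
t* = 2.145; margin of error = 2.145 × 0.5680 = 1.2184.
3.4 ± 1.2184 → (2.18, 4.62).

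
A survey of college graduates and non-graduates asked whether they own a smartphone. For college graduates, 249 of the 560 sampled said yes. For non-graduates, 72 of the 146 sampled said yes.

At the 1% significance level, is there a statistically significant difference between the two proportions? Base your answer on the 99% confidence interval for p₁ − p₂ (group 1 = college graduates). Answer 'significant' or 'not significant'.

p̂₁ = 249/560 = 0.4446 and p̂₂ = 72/146 = 0.4932.
SE₁ = √(p̂₁(1−p̂₁)/n₁) = √(0.4446·0.5554/560) = 0.02100; SE₂ = √(0.4932·0.5068/146) = 0.04138.
Independent samples: SE of the difference = √(SE₁² + SE₂²) = √(0.000441 + 0.0017123044) = 0.04640.
z* for 99% confidence is 2.576, so the margin of error is 2.576 × 0.04640 = 0.11953.
Point estimate p̂₁ − p̂₂ = 0.4446 − 0.4932 = -0.0486.
-0.0486 ± 0.11953 → (-0.16813, 0.07093).
The interval (-0.16813, 0.07093) contains 0, so the difference is not significant.

not significant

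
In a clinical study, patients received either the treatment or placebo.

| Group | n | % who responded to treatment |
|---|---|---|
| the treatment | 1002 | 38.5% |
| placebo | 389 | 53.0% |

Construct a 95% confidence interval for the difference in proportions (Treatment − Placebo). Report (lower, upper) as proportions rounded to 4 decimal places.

SE₁ = √(p̂₁(1−p̂₁)/n₁) = √(0.3850·0.6150/1002) = 0.01537; SE₂ = √(0.5300·0.4700/389) = 0.02531.
Independent samples: SE of the difference = √(SE₁² + SE₂²) = √(0.0002362369 + 0.0006405961) = 0.02961.
z* for 95% confidence is 1.960, so the margin of error is 1.960 × 0.02961 = 0.05804.
Point estimate p̂₁ − p̂₂ = 0.3850 − 0.5300 = -0.1450.
-0.1450 ± 0.05804 → (-0.2030, -0.0870).

(-0.2030, -0.0870)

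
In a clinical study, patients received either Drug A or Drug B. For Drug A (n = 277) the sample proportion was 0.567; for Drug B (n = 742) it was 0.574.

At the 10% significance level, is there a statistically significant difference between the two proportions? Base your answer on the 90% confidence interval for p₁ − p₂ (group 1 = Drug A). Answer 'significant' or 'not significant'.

not significant

The two standard errors are √(0.5670×0.4330/277) = 0.02977 and √(0.5740×0.4260/742) = 0.01815.
Because the samples are independent, SE_diff = √(0.02977² + 0.01815²) = 0.03487.
Using z* = 1.645 for 90%, ME = 1.645 × 0.03487 = 0.05736.
p̂₁ − p̂₂ = -0.0070; interval -0.0070 ± 0.05736 gives (-0.06436, 0.05036).
The interval (-0.06436, 0.05036) contains 0, so the difference is not significant.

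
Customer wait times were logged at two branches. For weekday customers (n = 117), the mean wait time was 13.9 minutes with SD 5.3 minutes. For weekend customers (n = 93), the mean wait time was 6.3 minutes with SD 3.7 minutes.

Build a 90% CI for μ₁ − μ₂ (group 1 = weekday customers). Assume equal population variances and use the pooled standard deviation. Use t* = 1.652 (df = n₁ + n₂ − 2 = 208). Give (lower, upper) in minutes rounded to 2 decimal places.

Pooled variance s_p² = [116·5.3² + 92·3.7²] / (117+93−2) = 21.7208, so s_p = 4.6606.
SE_diff = s_p·√(1/n₁ + 1/n₂) = 4.6606·√(1/117 + 1/93) = 0.6475.
t* = 1.652; margin = 1.652 × 0.6475 = 1.0697.
Difference = 13.9 − 6.3 = 7.6000.
7.6000 ± 1.0697 → (6.53, 8.67).

(6.53, 8.67)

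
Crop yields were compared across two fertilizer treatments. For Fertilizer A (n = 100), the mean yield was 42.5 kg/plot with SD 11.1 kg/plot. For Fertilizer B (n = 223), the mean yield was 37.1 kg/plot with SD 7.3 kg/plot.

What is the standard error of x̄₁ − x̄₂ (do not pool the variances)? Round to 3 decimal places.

1.213

Standard errors of each mean: 11.1/√100 = 1.1100 and 7.3/√223 = 0.4888.
SE(x̄₁ − x̄₂) = √(1.1100² + 0.4888²) = 1.2129 for independent samples with unequal variances.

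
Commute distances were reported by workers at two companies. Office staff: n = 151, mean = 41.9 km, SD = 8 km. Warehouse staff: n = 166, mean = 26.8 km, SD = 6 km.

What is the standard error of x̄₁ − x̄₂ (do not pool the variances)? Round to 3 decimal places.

0.800

Per-group SEs: s₁/√n₁ = 8/√151 = 0.6510, s₂/√n₂ = 6/√166 = 0.4657.
Unpooled SE of the difference: √(0.423801 + 0.21687649) = 0.8004.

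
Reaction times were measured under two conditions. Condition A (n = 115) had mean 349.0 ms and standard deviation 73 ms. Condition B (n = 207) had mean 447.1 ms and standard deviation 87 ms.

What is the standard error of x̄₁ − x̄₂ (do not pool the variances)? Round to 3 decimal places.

Standard errors of each mean: 73/√115 = 6.8073 and 87/√207 = 6.0469.
SE(x̄₁ − x̄₂) = √(6.8073² + 6.0469²) = 9.1052 for independent samples with unequal variances.

9.105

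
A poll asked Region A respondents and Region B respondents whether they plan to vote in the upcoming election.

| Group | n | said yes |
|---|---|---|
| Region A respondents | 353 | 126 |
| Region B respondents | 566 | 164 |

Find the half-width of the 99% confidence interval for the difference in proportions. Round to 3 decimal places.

0.082

Sample proportions: 126/353 = 0.3569, 164/566 = 0.2898.
Each SE is √(p̂(1−p̂)/n): √(0.3569·0.6431/353) = 0.02550 and √(0.2898·0.7102/566) = 0.01907.
SE(p̂₁ − p̂₂) = √(SE₁² + SE₂²) = √(0.00065025 + 0.0003636649) = 0.03184, since the two samples are independent.
At 99% confidence z* = 2.576; margin = 2.576 × 0.03184 = 0.08202.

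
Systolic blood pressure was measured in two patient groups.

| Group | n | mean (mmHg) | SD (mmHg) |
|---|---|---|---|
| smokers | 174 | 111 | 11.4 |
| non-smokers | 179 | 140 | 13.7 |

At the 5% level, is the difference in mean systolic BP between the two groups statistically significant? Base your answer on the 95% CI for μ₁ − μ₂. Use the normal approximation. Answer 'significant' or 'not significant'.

Standard errors of each mean: 11.4/√174 = 0.8642 and 13.7/√179 = 1.0240.
SE(x̄₁ − x̄₂) = √(0.8642² + 1.0240²) = 1.3399 for independent samples with unequal variances.
With z* = 1.960, the margin is 1.960 × 1.3399 = 2.6262.
x̄₁ − x̄₂ = 111 − 140 = -29.0000; the interval is -29.0000 ± 2.6262 = (-31.6262, -26.3738).
The interval (-31.6262, -26.3738) does not contain 0, so the difference is significant.

significant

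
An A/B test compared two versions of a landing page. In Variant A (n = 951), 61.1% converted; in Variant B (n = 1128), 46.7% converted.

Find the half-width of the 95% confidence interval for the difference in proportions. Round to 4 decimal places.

0.0425

Each SE is √(p̂(1−p̂)/n): √(0.6110·0.3890/951) = 0.01581 and √(0.4670·0.5330/1128) = 0.01485.
SE(p̂₁ − p̂₂) = √(SE₁² + SE₂²) = √(0.0002499561 + 0.0002205225) = 0.02169, since the two samples are independent.
At 95% confidence z* = 1.960; margin = 1.960 × 0.02169 = 0.04251.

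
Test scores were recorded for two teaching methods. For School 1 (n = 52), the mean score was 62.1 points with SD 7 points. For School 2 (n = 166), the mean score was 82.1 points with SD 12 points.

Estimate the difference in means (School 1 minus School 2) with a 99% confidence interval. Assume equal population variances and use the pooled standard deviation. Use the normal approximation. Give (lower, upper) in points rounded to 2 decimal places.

(-24.51, -15.49)

s_p = √[((n₁−1)s₁² + (n₂−1)s₂²)/(n₁+n₂−2)] = √[(51·7² + 165·12²)/216] = 11.0259.
SE = 11.0259·√(1/52 + 1/166) = 1.7522.
With z* = 2.576, margin = 2.576 × 1.7522 = 4.5137.
x̄₁ − x̄₂ = 62.1 − 82.1 = -20.0000; interval -20.0000 ± 4.5137 = (-24.51, -15.49).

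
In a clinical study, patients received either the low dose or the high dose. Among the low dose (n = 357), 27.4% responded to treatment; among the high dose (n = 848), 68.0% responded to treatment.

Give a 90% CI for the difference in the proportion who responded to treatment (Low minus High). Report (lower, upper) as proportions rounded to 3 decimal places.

(-0.453, -0.359)

SE₁ = √(p̂₁(1−p̂₁)/n₁) = √(0.2740·0.7260/357) = 0.02361; SE₂ = √(0.6800·0.3200/848) = 0.01602.
Independent samples: SE of the difference = √(SE₁² + SE₂²) = √(0.0005574321 + 0.0002566404) = 0.02853.
z* for 90% confidence is 1.645, so the margin of error is 1.645 × 0.02853 = 0.04693.
Point estimate p̂₁ − p̂₂ = 0.2740 − 0.6800 = -0.4060.
-0.4060 ± 0.04693 → (-0.453, -0.359).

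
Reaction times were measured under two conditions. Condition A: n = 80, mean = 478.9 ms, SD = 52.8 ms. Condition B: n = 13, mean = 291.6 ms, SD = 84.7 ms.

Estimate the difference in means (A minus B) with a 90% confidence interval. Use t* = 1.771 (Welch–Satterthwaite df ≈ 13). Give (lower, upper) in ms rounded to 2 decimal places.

Standard errors of each mean: 52.8/√80 = 5.9032 and 84.7/√13 = 23.4916.
SE(x̄₁ − x̄₂) = √(5.9032² + 23.4916²) = 24.2220 for independent samples with unequal variances.
With t* = 1.771, the margin is 1.771 × 24.2220 = 42.8972.
x̄₁ − x̄₂ = 478.9 − 291.6 = 187.3000; the interval is 187.3000 ± 42.8972 = (144.40, 230.20).

(144.40, 230.20)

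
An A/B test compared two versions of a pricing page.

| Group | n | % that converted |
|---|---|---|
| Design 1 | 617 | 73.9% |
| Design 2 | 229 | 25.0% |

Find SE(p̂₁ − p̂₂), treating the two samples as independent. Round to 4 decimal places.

Each SE is √(p̂(1−p̂)/n): √(0.7390·0.2610/617) = 0.01768 and √(0.2500·0.7500/229) = 0.02861.
SE(p̂₁ − p̂₂) = √(SE₁² + SE₂²) = √(0.0003125824 + 0.0008185321) = 0.03363, since the two samples are independent.

0.0336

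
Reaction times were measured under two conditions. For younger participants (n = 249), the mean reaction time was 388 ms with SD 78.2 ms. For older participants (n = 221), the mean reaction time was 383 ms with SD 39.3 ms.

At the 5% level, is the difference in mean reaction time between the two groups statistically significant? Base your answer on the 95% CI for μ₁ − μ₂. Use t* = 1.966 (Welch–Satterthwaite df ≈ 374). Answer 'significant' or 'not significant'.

Per-group SEs: s₁/√n₁ = 78.2/√249 = 4.9557, s₂/√n₂ = 39.3/√221 = 2.6436.
Unpooled SE of the difference: √(24.55896249 + 6.98862096) = 5.6167.
Margin of error = t* · SE = 1.966 × 5.6167 = 11.0424.
x̄₁ − x̄₂ = 388 − 383 = 5.0000.
CI: 5.0000 ± 11.0424 = (-6.0424, 16.0424).
The interval (-6.0424, 16.0424) contains 0, so the difference is not significant.

not significant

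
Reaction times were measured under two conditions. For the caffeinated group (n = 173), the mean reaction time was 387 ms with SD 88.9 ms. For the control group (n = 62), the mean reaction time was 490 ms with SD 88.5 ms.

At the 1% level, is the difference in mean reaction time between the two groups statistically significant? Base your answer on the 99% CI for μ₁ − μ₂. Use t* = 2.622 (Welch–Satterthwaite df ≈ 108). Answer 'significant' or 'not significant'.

significant

SE₁ = s₁/√n₁ = 88.9/√173 = 6.7589; SE₂ = 88.5/√62 = 11.2395.
Independent samples, unequal variances: SE_diff = √(SE₁² + SE₂²) = √(45.68272921 + 126.32636025) = 13.1152.
t* = 2.622, so margin of error = 2.622 × 13.1152 = 34.3881.
Difference in means = 387 − 490 = -103.0000.
-103.0000 ± 34.3881 → (-137.3881, -68.6119).
The interval (-137.3881, -68.6119) does not contain 0, so the difference is significant.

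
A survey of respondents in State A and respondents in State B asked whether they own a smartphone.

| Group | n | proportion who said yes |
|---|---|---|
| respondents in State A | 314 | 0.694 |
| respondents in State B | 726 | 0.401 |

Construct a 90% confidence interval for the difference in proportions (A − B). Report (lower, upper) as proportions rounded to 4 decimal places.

(0.2408, 0.3452)

SE₁ = √(p̂₁(1−p̂₁)/n₁) = √(0.6940·0.3060/314) = 0.02601; SE₂ = √(0.4010·0.5990/726) = 0.01819.
Independent samples: SE of the difference = √(SE₁² + SE₂²) = √(0.0006765201 + 0.0003308761) = 0.03174.
z* for 90% confidence is 1.645, so the margin of error is 1.645 × 0.03174 = 0.05221.
Point estimate p̂₁ − p̂₂ = 0.6940 − 0.4010 = 0.2930.
0.2930 ± 0.05221 → (0.2408, 0.3452).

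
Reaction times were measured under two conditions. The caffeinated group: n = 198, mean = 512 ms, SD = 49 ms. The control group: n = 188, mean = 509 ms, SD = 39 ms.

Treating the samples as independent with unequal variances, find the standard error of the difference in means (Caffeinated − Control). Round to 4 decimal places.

4.4963

Per-group SEs: s₁/√n₁ = 49/√198 = 3.4823, s₂/√n₂ = 39/√188 = 2.8444.
Unpooled SE of the difference: √(12.12641329 + 8.09061136) = 4.4963.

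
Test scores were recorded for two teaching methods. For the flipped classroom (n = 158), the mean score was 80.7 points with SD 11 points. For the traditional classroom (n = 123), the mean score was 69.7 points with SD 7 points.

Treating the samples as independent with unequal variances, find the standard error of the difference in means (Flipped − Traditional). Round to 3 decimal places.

1.079

Per-group SEs: s₁/√n₁ = 11/√158 = 0.8751, s₂/√n₂ = 7/√123 = 0.6312.
Unpooled SE of the difference: √(0.76580001 + 0.39841344) = 1.0790.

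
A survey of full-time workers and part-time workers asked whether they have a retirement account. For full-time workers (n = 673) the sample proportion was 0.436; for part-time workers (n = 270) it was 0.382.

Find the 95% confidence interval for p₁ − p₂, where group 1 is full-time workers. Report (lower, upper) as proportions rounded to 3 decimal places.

(-0.015, 0.123)

The two standard errors are √(0.4360×0.5640/673) = 0.01912 and √(0.3820×0.6180/270) = 0.02957.
Because the samples are independent, SE_diff = √(0.01912² + 0.02957²) = 0.03521.
Using z* = 1.960 for 95%, ME = 1.960 × 0.03521 = 0.06901.
p̂₁ − p̂₂ = 0.0540; interval 0.0540 ± 0.06901 gives (-0.015, 0.123).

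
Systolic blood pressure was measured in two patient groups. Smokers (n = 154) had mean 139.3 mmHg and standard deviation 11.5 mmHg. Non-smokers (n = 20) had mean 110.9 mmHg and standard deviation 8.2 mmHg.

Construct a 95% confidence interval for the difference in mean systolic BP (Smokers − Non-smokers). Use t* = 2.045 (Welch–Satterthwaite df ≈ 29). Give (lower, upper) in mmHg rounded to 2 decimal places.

Standard errors of each mean: 11.5/√154 = 0.9267 and 8.2/√20 = 1.8336.
SE(x̄₁ − x̄₂) = √(0.9267² + 1.8336²) = 2.0545 for independent samples with unequal variances.
With t* = 2.045, the margin is 2.045 × 2.0545 = 4.2015.
x̄₁ − x̄₂ = 139.3 − 110.9 = 28.4000; the interval is 28.4000 ± 4.2015 = (24.20, 32.60).

(24.20, 32.60)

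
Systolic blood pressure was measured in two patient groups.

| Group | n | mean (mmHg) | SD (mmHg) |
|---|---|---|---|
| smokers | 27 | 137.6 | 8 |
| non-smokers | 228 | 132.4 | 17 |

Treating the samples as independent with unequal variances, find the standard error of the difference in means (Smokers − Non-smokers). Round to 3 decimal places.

1.907

Standard errors of each mean: 8/√27 = 1.5396 and 17/√228 = 1.1259.
SE(x̄₁ − x̄₂) = √(1.5396² + 1.1259²) = 1.9074 for independent samples with unequal variances.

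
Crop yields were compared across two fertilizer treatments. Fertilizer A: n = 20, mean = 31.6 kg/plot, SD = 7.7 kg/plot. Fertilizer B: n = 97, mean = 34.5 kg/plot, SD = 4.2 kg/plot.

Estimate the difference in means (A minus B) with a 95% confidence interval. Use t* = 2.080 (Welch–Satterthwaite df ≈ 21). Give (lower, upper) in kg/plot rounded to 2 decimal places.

Standard errors of each mean: 7.7/√20 = 1.7218 and 4.2/√97 = 0.4264.
SE(x̄₁ − x̄₂) = √(1.7218² + 0.4264²) = 1.7738 for independent samples with unequal variances.
With t* = 2.080, the margin is 2.080 × 1.7738 = 3.6895.
x̄₁ − x̄₂ = 31.6 − 34.5 = -2.9000; the interval is -2.9000 ± 3.6895 = (-6.59, 0.79).

(-6.59, 0.79)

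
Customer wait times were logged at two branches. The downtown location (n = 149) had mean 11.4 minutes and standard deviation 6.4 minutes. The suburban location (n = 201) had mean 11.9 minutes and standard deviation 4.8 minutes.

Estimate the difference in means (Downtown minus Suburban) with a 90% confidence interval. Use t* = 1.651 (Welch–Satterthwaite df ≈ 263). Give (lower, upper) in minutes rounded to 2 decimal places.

(-1.53, 0.53)

SE₁ = s₁/√n₁ = 6.4/√149 = 0.5243; SE₂ = 4.8/√201 = 0.3386.
Independent samples, unequal variances: SE_diff = √(SE₁² + SE₂²) = √(0.27489049 + 0.11464996) = 0.6241.
t* = 1.651, so margin of error = 1.651 × 0.6241 = 1.0304.
Difference in means = 11.4 − 11.9 = -0.5000.
-0.5000 ± 1.0304 → (-1.53, 0.53).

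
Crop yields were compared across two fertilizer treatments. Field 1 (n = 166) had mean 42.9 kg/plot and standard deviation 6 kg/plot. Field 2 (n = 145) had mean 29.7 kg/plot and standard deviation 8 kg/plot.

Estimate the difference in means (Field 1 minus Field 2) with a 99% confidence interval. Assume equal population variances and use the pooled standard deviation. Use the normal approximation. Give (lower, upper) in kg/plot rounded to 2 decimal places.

(11.15, 15.25)

s_p = √[((n₁−1)s₁² + (n₂−1)s₂²)/(n₁+n₂−2)] = √[(165·6² + 144·8²)/309] = 7.0035.
SE = 7.0035·√(1/166 + 1/145) = 0.7961.
With z* = 2.576, margin = 2.576 × 0.7961 = 2.0508.
x̄₁ − x̄₂ = 42.9 − 29.7 = 13.2000; interval 13.2000 ± 2.0508 = (11.15, 15.25).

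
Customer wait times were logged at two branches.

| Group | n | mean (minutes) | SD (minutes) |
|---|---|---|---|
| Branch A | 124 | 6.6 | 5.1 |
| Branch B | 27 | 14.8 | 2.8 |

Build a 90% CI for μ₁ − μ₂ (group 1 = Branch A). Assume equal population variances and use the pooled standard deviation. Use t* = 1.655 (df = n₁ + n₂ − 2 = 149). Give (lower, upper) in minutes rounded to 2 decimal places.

(-9.88, -6.52)

s_p = √[((n₁−1)s₁² + (n₂−1)s₂²)/(n₁+n₂−2)] = √[(123·5.1² + 26·2.8²)/149] = 4.7791.
SE = 4.7791·√(1/124 + 1/27) = 1.0149.
With t* = 1.655, margin = 1.655 × 1.0149 = 1.6797.
x̄₁ − x̄₂ = 6.6 − 14.8 = -8.2000; interval -8.2000 ± 1.6797 = (-9.88, -6.52).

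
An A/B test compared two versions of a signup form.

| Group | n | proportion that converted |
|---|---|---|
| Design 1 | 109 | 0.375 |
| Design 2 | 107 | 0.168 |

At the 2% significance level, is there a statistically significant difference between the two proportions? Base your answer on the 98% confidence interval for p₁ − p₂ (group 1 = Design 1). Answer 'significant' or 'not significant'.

The two standard errors are √(0.3750×0.6250/109) = 0.04637 and √(0.1680×0.8320/107) = 0.03614.
Because the samples are independent, SE_diff = √(0.04637² + 0.03614²) = 0.05879.
Using z* = 2.326 for 98%, ME = 2.326 × 0.05879 = 0.13675.
p̂₁ − p̂₂ = 0.2070; interval 0.2070 ± 0.13675 gives (0.07025, 0.34375).
The interval (0.07025, 0.34375) does not contain 0, so the difference is significant.

significant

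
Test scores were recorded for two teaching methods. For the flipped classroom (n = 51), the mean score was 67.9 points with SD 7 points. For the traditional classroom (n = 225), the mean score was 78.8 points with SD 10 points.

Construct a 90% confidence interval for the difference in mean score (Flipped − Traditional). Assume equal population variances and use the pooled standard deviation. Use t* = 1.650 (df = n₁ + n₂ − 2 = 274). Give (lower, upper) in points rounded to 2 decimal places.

(-13.34, -8.46)

s_p = √[((n₁−1)s₁² + (n₂−1)s₂²)/(n₁+n₂−2)] = √[(50·7² + 224·10²)/274] = 9.5233.
SE = 9.5233·√(1/51 + 1/225) = 1.4769.
With t* = 1.650, margin = 1.650 × 1.4769 = 2.4369.
x̄₁ − x̄₂ = 67.9 − 78.8 = -10.9000; interval -10.9000 ± 2.4369 = (-13.34, -8.46).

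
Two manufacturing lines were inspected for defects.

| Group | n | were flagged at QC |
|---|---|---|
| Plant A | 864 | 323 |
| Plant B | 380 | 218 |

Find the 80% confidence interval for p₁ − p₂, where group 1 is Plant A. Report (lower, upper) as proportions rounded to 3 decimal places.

p̂₁ = 323/864 = 0.3738 and p̂₂ = 218/380 = 0.5737.
SE₁ = √(p̂₁(1−p̂₁)/n₁) = √(0.3738·0.6262/864) = 0.01646; SE₂ = √(0.5737·0.4263/380) = 0.02537.
Independent samples: SE of the difference = √(SE₁² + SE₂²) = √(0.0002709316 + 0.0006436369) = 0.03024.
z* for 80% confidence is 1.282, so the margin of error is 1.282 × 0.03024 = 0.03877.
Point estimate p̂₁ − p̂₂ = 0.3738 − 0.5737 = -0.1999.
-0.1999 ± 0.03877 → (-0.239, -0.161).

(-0.239, -0.161)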